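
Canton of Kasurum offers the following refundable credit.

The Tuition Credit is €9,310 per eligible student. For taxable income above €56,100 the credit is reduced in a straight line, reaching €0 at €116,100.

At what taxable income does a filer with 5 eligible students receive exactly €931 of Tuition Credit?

€114,900

Full credit = 5 × €9,310 = €46,550.
€931 is 931/46,550 of the full €46,550, so 45,619/46,550 of the €60,000 range has been used: income = €56,100 + €60,000 × 45,619/46,550 = €114,900.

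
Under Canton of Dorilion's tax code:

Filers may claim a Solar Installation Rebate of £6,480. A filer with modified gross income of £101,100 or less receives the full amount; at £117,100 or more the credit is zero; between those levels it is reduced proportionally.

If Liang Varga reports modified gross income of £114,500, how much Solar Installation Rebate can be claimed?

Solar Installation Rebate: £114,500 is £13,400 into a £16,000 phase-out range, leaving 2,600/16,000 of the credit: £6,480 × 2,600/16,000 = £1,053.

£1,053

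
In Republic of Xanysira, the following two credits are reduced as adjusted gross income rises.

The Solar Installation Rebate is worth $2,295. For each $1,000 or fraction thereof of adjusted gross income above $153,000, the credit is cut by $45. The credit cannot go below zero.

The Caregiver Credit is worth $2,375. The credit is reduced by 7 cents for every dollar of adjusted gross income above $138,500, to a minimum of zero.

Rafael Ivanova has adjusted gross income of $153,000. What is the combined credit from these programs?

$3,655

Solar Installation Rebate: $153,000 is at or below the $153,000 threshold, so the full $2,295 applies.
Caregiver Credit: 7% of the $14,500 excess over $138,500 is $1,015; credit = $2,375 − $1,015 = $1,360.
Total: $2,295 + $1,360 = $3,655.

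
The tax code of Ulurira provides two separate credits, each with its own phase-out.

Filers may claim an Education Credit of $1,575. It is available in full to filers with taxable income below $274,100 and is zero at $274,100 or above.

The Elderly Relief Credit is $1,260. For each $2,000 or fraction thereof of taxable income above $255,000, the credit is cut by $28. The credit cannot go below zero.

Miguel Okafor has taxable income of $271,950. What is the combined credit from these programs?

Education Credit: $271,950 is below the $274,100 cutoff, so the full $1,575 applies.
Elderly Relief Credit: income exceeds $255,000 by $16,950, which is 9 full-or-partial $2,000 increments; reduction = 9 × $28 = $252, leaving $1,008.
Total: $1,575 + $1,008 = $2,583.

$2,583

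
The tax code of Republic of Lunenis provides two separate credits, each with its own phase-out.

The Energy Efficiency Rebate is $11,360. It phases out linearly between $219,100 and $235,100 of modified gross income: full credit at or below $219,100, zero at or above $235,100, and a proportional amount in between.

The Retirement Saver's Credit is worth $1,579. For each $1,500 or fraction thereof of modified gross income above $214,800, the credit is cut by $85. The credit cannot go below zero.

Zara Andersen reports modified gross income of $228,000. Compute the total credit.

Energy Efficiency Rebate: $228,000 is $8,900 into a $16,000 phase-out range, leaving 7,100/16,000 of the credit: $11,360 × 7,100/16,000 = $5,041.
Retirement Saver's Credit: income exceeds $214,800 by $13,200, which is 9 full-or-partial $1,500 increments; reduction = 9 × $85 = $765, leaving $814.
Total: $5,041 + $814 = $5,855.

$5,855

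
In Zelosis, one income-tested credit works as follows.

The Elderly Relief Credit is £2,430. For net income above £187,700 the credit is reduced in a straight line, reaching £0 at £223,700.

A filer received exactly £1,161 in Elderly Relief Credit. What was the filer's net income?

£1,161 is 1,161/2,430 of the full £2,430, so 1,269/2,430 of the £36,000 range has been used: income = £187,700 + £36,000 × 1,269/2,430 = £206,500.

£206,500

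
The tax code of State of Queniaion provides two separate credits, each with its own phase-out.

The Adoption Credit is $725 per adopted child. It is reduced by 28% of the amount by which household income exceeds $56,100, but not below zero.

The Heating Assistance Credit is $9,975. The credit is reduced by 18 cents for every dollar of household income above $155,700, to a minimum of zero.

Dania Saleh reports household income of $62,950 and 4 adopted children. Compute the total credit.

$10,957

Adoption Credit: base = 4 × $725 = $2,900. 28% of the $6,850 excess over $56,100 is $1,918; credit = $2,900 − $1,918 = $982.
Heating Assistance Credit: $62,950 is at or below the $155,700 threshold, so the full $9,975 applies.
Total: $982 + $9,975 = $10,957.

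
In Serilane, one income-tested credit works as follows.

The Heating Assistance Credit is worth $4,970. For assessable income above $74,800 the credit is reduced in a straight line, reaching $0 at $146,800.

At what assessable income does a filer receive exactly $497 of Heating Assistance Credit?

$497 is 497/4,970 of the full $4,970, so 4,473/4,970 of the $72,000 range has been used: income = $74,800 + $72,000 × 4,473/4,970 = $139,600.

$139,600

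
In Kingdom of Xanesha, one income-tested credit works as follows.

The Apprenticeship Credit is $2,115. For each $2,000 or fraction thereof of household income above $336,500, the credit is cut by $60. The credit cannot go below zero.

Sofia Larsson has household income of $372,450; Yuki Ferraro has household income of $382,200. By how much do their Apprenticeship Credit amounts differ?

$300

Sofia ($372,450): Apprenticeship Credit: income exceeds $336,500 by $35,950, which is 18 full-or-partial $2,000 increments; reduction = 18 × $60 = $1,080, leaving $1,035.
Yuki ($382,200): Apprenticeship Credit: income exceeds $336,500 by $45,700, which is 23 full-or-partial $2,000 increments; reduction = 23 × $60 = $1,380, leaving $735.
Difference: |$1,035 − $735| = $300.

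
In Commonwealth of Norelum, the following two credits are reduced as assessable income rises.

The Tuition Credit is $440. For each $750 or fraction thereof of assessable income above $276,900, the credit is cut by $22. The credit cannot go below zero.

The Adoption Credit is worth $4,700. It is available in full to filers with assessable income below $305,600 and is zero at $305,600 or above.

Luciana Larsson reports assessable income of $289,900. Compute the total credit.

$4,744

Tuition Credit: income exceeds $276,900 by $13,000, which is 18 full-or-partial $750 increments; reduction = 18 × $22 = $396, leaving $44.
Adoption Credit: $289,900 is below the $305,600 cutoff, so the full $4,700 applies.
Total: $44 + $4,700 = $4,744.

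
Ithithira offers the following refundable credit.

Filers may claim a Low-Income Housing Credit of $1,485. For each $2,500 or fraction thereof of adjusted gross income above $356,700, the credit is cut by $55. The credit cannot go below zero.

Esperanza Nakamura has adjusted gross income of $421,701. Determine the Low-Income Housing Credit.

$0

Low-Income Housing Credit: income exceeds $356,700 by $65,001 → 27 increments × $55 = $1,485 ≥ base, so the credit is $0.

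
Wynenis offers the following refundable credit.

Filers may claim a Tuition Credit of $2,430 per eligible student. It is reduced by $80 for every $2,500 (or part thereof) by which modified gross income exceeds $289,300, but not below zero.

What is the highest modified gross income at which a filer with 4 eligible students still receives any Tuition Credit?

Full credit = 4 × $2,430 = $9,720.
After 121 increments the reduction is 121 × $80 = $9,680, leaving $40; one more increment wipes it out. Increment 121 ends at excess 121 × $2,500 = $302,500, so the highest qualifying income is $289,300 + $302,500 = $591,800.

$591,800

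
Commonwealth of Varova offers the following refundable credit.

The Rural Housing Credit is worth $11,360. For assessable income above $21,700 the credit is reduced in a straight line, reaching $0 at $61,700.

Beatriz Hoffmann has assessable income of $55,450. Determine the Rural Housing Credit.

Rural Housing Credit: $55,450 is $33,750 into a $40,000 phase-out range, leaving 6,250/40,000 of the credit: $11,360 × 6,250/40,000 = $1,775.

$1,775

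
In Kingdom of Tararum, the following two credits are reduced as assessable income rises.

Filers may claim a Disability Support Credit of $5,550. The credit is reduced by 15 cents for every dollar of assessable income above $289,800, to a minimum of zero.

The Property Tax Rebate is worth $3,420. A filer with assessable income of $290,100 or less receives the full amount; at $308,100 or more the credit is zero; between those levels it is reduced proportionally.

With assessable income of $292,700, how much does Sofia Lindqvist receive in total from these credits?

$8,041

Disability Support Credit: 15% of the $2,900 excess over $289,800 is $435; credit = $5,550 − $435 = $5,115.
Property Tax Rebate: $292,700 is $2,600 into a $18,000 phase-out range, leaving 15,400/18,000 of the credit: $3,420 × 15,400/18,000 = $2,926.
Total: $5,115 + $2,926 = $8,041.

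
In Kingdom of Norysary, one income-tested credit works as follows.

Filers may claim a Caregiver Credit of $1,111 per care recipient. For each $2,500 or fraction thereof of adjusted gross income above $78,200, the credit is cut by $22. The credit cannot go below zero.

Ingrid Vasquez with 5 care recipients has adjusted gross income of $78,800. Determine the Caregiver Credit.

$5,533

Caregiver Credit: base = 5 × $1,111 = $5,555. income exceeds $78,200 by $600, which is 1 full-or-partial $2,500 increment; reduction = 1 × $22 = $22, leaving $5,533.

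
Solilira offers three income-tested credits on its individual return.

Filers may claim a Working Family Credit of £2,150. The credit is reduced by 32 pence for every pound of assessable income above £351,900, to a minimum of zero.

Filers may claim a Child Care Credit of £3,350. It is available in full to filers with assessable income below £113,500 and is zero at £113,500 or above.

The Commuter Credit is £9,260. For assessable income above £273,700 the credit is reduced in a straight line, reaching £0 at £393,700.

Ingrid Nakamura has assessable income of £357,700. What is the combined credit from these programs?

Working Family Credit: 32% of the £5,800 excess over £351,900 is £1,856; credit = £2,150 − £1,856 = £294.
Child Care Credit: £357,700 meets or exceeds the £113,500 cutoff, so the credit is £0.
Commuter Credit: £357,700 is £84,000 into a £120,000 phase-out range, leaving 36,000/120,000 of the credit: £9,260 × 36,000/120,000 = £2,778.
Total: £294 + £0 + £2,778 = £3,072.

£3,072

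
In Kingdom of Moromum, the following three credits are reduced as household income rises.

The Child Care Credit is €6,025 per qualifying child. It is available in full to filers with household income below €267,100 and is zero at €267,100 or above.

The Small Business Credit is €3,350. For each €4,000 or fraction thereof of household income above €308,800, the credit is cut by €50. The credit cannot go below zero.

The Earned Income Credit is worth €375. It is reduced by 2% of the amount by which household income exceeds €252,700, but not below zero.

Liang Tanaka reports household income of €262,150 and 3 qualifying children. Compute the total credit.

€21,611

Child Care Credit: base = 3 × €6,025 = €18,075. €262,150 is below the €267,100 cutoff, so the full €18,075 applies.
Small Business Credit: €262,150 is at or below the €308,800 threshold, so the full €3,350 applies.
Earned Income Credit: 2% of the €9,450 excess over €252,700 is €189; credit = €375 − €189 = €186.
Total: €18,075 + €3,350 + €186 = €21,611.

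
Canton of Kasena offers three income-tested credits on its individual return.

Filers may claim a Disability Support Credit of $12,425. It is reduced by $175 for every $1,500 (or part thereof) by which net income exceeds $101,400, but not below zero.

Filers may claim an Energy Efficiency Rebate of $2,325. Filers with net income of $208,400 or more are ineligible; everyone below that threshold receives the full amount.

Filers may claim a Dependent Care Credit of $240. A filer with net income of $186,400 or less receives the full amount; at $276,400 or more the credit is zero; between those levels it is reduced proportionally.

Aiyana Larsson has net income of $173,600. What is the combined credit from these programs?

Disability Support Credit: income exceeds $101,400 by $72,200, which is 49 full-or-partial $1,500 increments; reduction = 49 × $175 = $8,575, leaving $3,850.
Energy Efficiency Rebate: $173,600 is below the $208,400 cutoff, so the full $2,325 applies.
Dependent Care Credit: $173,600 is at or below the $186,400 threshold, so the full $240 applies.
Total: $3,850 + $2,325 + $240 = $6,415.

$6,415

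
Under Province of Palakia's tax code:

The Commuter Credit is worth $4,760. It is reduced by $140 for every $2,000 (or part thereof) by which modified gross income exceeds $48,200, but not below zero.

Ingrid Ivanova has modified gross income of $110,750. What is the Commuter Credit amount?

$280

Commuter Credit: income exceeds $48,200 by $62,550, which is 32 full-or-partial $2,000 increments; reduction = 32 × $140 = $4,480, leaving $280.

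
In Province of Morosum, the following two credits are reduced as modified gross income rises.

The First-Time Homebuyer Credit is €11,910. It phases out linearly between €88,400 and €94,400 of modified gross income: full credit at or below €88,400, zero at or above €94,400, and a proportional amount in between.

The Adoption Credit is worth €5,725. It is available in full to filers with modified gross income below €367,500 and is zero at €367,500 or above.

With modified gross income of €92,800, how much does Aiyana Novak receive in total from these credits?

First-Time Homebuyer Credit: €92,800 is €4,400 into a €6,000 phase-out range, leaving 1,600/6,000 of the credit: €11,910 × 1,600/6,000 = €3,176.
Adoption Credit: €92,800 is below the €367,500 cutoff, so the full €5,725 applies.
Total: €3,176 + €5,725 = €8,901.

€8,901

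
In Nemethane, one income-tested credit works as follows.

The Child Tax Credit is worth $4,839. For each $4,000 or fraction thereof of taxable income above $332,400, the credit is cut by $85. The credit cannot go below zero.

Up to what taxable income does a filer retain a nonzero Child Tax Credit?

After 56 increments the reduction is 56 × $85 = $4,760, leaving $79; one more increment wipes it out. Increment 56 ends at excess 56 × $4,000 = $224,000, so the highest qualifying income is $332,400 + $224,000 = $556,400.

$556,400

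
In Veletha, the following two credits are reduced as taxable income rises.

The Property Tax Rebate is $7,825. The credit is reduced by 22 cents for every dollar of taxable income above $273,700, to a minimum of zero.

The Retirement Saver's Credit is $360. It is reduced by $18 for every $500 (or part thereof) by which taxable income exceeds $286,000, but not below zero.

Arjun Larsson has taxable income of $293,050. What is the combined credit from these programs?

Property Tax Rebate: 22% of the $19,350 excess over $273,700 is $4,257; credit = $7,825 − $4,257 = $3,568.
Retirement Saver's Credit: income exceeds $286,000 by $7,050, which is 15 full-or-partial $500 increments; reduction = 15 × $18 = $270, leaving $90.
Total: $3,568 + $90 = $3,658.

$3,658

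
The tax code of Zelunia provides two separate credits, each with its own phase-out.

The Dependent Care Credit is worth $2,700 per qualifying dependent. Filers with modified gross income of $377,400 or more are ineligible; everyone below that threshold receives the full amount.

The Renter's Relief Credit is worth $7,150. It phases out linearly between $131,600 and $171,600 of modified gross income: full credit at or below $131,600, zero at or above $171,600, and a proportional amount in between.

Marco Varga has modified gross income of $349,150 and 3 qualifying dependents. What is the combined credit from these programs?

Dependent Care Credit: base = 3 × $2,700 = $8,100. $349,150 is below the $377,400 cutoff, so the full $8,100 applies.
Renter's Relief Credit: $349,150 is at or above $171,600, so the credit is $0.
Total: $8,100 + $0 = $8,100.

$8,100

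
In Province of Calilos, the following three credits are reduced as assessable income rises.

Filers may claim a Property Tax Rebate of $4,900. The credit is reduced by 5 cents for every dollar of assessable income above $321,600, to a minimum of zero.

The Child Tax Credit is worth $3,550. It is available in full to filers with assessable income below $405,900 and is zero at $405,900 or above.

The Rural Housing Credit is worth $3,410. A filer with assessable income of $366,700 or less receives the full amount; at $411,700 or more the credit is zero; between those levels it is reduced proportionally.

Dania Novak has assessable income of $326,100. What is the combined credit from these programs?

$11,635

Property Tax Rebate: 5% of the $4,500 excess over $321,600 is $225; credit = $4,900 − $225 = $4,675.
Child Tax Credit: $326,100 is below the $405,900 cutoff, so the full $3,550 applies.
Rural Housing Credit: $326,100 is at or below the $366,700 threshold, so the full $3,410 applies.
Total: $4,675 + $3,550 + $3,410 = $11,635.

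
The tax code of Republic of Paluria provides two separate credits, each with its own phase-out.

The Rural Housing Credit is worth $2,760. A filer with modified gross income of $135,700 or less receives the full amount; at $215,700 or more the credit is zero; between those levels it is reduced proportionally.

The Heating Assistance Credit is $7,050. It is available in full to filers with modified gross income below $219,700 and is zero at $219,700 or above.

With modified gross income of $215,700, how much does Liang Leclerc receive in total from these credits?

$7,050

Rural Housing Credit: $215,700 is at or above $215,700, so the credit is $0.
Heating Assistance Credit: $215,700 is below the $219,700 cutoff, so the full $7,050 applies.
Total: $0 + $7,050 = $7,050.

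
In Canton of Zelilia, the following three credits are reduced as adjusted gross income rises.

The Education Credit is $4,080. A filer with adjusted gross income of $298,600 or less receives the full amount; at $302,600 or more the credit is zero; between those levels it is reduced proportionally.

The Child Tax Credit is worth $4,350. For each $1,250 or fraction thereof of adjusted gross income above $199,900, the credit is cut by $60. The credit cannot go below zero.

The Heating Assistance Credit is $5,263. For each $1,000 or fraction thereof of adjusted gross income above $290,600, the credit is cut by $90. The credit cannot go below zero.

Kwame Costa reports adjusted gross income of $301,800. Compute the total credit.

Education Credit: $301,800 is $3,200 into a $4,000 phase-out range, leaving 800/4,000 of the credit: $4,080 × 800/4,000 = $816.
Child Tax Credit: income exceeds $199,900 by $101,900 → 82 increments × $60 = $4,920 ≥ base, so the credit is $0.
Heating Assistance Credit: income exceeds $290,600 by $11,200, which is 12 full-or-partial $1,000 increments; reduction = 12 × $90 = $1,080, leaving $4,183.
Total: $816 + $0 + $4,183 = $4,999.

$4,999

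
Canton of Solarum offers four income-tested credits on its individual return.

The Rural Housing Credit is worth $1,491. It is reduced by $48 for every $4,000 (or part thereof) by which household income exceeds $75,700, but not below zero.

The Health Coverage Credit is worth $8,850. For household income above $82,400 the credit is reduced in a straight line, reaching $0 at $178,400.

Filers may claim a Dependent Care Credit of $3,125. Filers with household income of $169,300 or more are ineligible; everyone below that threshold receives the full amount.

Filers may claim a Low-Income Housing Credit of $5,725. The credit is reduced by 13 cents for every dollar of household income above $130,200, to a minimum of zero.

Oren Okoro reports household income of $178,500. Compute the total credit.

Rural Housing Credit: income exceeds $75,700 by $102,800, which is 26 full-or-partial $4,000 increments; reduction = 26 × $48 = $1,248, leaving $243.
Health Coverage Credit: $178,500 is at or above $178,400, so the credit is $0.
Dependent Care Credit: $178,500 meets or exceeds the $169,300 cutoff, so the credit is $0.
Low-Income Housing Credit: 13% of the $48,300 excess over $130,200 is $6,279 ≥ base, so the credit is $0.
Total: $243 + $0 + $0 + $0 = $243.

$243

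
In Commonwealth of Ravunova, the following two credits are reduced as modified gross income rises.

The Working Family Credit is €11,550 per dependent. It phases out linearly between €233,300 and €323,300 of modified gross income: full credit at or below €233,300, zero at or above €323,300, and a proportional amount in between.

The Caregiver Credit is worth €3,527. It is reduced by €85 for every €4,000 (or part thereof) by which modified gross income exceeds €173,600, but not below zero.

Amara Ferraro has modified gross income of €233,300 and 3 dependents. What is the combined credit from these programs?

€36,902

Working Family Credit: base = 3 × €11,550 = €34,650. €233,300 is at or below the €233,300 threshold, so the full €34,650 applies.
Caregiver Credit: income exceeds €173,600 by €59,700, which is 15 full-or-partial €4,000 increments; reduction = 15 × €85 = €1,275, leaving €2,252.
Total: €34,650 + €2,252 = €36,902.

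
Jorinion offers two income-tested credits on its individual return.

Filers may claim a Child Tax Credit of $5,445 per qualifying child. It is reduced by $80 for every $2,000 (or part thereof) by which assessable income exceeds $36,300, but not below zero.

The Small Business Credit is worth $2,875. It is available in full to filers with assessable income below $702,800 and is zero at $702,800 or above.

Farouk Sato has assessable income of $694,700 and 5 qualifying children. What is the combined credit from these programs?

Child Tax Credit: base = 5 × $5,445 = $27,225. income exceeds $36,300 by $658,400, which is 330 full-or-partial $2,000 increments; reduction = 330 × $80 = $26,400, leaving $825.
Small Business Credit: $694,700 is below the $702,800 cutoff, so the full $2,875 applies.
Total: $825 + $2,875 = $3,700.

$3,700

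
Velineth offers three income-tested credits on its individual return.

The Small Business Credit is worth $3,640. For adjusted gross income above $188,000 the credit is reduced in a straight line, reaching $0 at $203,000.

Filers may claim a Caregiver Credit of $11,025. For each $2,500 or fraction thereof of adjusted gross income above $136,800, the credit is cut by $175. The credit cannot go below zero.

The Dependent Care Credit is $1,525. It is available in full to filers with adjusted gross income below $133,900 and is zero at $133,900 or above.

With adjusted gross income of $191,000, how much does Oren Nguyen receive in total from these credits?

$10,087

Small Business Credit: $191,000 is $3,000 into a $15,000 phase-out range, leaving 12,000/15,000 of the credit: $3,640 × 12,000/15,000 = $2,912.
Caregiver Credit: income exceeds $136,800 by $54,200, which is 22 full-or-partial $2,500 increments; reduction = 22 × $175 = $3,850, leaving $7,175.
Dependent Care Credit: $191,000 meets or exceeds the $133,900 cutoff, so the credit is $0.
Total: $2,912 + $7,175 + $0 = $10,087.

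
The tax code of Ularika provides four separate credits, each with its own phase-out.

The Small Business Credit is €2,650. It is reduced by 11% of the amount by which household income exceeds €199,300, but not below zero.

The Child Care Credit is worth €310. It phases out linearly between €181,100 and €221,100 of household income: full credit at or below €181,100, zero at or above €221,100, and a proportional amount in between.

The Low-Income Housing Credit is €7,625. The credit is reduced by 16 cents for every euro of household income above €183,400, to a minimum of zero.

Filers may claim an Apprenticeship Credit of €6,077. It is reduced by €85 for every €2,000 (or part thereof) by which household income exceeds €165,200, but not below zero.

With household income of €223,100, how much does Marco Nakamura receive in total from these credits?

Small Business Credit: 11% of the €23,800 excess over €199,300 is €2,618; credit = €2,650 − €2,618 = €32.
Child Care Credit: €223,100 is at or above €221,100, so the credit is €0.
Low-Income Housing Credit: 16% of the €39,700 excess over €183,400 is €6,352; credit = €7,625 − €6,352 = €1,273.
Apprenticeship Credit: income exceeds €165,200 by €57,900, which is 29 full-or-partial €2,000 increments; reduction = 29 × €85 = €2,465, leaving €3,612.
Total: €32 + €0 + €1,273 + €3,612 = €4,917.

€4,917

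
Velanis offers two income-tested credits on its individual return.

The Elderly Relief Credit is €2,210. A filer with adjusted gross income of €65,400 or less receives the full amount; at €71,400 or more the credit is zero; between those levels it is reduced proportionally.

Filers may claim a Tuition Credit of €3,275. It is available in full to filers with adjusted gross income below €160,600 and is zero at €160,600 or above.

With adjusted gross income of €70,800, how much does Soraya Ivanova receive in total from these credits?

Elderly Relief Credit: €70,800 is €5,400 into a €6,000 phase-out range, leaving 600/6,000 of the credit: €2,210 × 600/6,000 = €221.
Tuition Credit: €70,800 is below the €160,600 cutoff, so the full €3,275 applies.
Total: €221 + €3,275 = €3,496.

€3,496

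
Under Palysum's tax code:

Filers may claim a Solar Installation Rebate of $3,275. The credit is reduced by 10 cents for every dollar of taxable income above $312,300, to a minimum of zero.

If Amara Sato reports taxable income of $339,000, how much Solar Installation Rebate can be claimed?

$605

Solar Installation Rebate: 10% of the $26,700 excess over $312,300 is $2,670; credit = $3,275 − $2,670 = $605.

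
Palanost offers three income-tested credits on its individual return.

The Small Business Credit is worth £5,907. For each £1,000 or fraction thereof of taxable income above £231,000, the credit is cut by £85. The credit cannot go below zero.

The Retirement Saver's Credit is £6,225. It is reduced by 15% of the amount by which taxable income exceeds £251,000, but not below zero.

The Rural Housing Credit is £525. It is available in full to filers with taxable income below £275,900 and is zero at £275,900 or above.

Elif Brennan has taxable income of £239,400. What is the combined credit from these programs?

Small Business Credit: income exceeds £231,000 by £8,400, which is 9 full-or-partial £1,000 increments; reduction = 9 × £85 = £765, leaving £5,142.
Retirement Saver's Credit: £239,400 is at or below the £251,000 threshold, so the full £6,225 applies.
Rural Housing Credit: £239,400 is below the £275,900 cutoff, so the full £525 applies.
Total: £5,142 + £6,225 + £525 = £11,892.

£11,892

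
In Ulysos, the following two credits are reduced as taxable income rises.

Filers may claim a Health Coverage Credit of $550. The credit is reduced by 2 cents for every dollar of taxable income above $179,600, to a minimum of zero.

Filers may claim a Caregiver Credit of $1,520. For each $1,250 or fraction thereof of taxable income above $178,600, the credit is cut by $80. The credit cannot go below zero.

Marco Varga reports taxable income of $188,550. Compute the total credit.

Health Coverage Credit: 2% of the $8,950 excess over $179,600 is $179; credit = $550 − $179 = $371.
Caregiver Credit: income exceeds $178,600 by $9,950, which is 8 full-or-partial $1,250 increments; reduction = 8 × $80 = $640, leaving $880.
Total: $371 + $880 = $1,251.

$1,251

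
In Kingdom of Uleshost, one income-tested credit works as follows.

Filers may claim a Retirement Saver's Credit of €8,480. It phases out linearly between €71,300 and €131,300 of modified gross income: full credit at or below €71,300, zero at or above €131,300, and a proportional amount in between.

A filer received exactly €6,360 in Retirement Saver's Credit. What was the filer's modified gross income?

€86,300

€6,360 is 6,360/8,480 of the full €8,480, so 2,120/8,480 of the €60,000 range has been used: income = €71,300 + €60,000 × 2,120/8,480 = €86,300.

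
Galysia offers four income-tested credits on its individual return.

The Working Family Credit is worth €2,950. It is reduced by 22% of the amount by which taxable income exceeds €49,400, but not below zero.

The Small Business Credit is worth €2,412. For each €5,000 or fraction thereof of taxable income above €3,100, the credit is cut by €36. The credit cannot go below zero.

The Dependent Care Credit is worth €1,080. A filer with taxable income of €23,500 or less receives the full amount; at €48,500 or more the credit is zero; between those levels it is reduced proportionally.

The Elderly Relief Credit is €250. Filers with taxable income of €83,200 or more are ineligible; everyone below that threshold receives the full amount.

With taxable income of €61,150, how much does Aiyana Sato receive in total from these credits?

€2,595

Working Family Credit: 22% of the €11,750 excess over €49,400 is €2,585; credit = €2,950 − €2,585 = €365.
Small Business Credit: income exceeds €3,100 by €58,050, which is 12 full-or-partial €5,000 increments; reduction = 12 × €36 = €432, leaving €1,980.
Dependent Care Credit: €61,150 is at or above €48,500, so the credit is €0.
Elderly Relief Credit: €61,150 is below the €83,200 cutoff, so the full €250 applies.
Total: €365 + €1,980 + €0 + €250 = €2,595.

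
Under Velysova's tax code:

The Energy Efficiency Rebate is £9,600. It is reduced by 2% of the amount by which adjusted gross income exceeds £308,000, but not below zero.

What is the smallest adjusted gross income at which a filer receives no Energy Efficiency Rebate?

£788,000

The credit falls by 2% of each pound above £308,000, so it reaches zero when the excess is £9,600 / 2% = £480,000: income = £308,000 + £480,000 = £788,000.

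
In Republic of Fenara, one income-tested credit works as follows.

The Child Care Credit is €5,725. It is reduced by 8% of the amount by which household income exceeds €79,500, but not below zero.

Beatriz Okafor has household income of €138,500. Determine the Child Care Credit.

€1,005

Child Care Credit: 8% of the €59,000 excess over €79,500 is €4,720; credit = €5,725 − €4,720 = €1,005.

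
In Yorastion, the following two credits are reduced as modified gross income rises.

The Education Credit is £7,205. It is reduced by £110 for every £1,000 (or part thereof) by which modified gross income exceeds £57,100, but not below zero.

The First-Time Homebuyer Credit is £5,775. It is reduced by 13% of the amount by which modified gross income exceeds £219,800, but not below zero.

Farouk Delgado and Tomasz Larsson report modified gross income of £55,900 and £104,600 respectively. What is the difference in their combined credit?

Farouk (£55,900): Education Credit: £55,900 is at or below the £57,100 threshold, so the full £7,205 applies. First-Time Homebuyer Credit: £55,900 is at or below the £219,800 threshold, so the full £5,775 applies. total £7,205 + £5,775 = £12,980
Tomasz (£104,600): Education Credit: income exceeds £57,100 by £47,500, which is 48 full-or-partial £1,000 increments; reduction = 48 × £110 = £5,280, leaving £1,925. First-Time Homebuyer Credit: £104,600 is at or below the £219,800 threshold, so the full £5,775 applies. total £1,925 + £5,775 = £7,700
Difference: |£12,980 − £7,700| = £5,280.

£5,280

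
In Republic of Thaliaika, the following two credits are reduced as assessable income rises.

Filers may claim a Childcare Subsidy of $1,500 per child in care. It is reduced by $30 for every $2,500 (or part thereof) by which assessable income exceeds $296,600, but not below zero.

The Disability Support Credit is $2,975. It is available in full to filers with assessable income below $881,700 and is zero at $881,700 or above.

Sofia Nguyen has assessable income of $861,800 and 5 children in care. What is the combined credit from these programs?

Childcare Subsidy: base = 5 × $1,500 = $7,500. income exceeds $296,600 by $565,200, which is 227 full-or-partial $2,500 increments; reduction = 227 × $30 = $6,810, leaving $690.
Disability Support Credit: $861,800 is below the $881,700 cutoff, so the full $2,975 applies.
Total: $690 + $2,975 = $3,665.

$3,665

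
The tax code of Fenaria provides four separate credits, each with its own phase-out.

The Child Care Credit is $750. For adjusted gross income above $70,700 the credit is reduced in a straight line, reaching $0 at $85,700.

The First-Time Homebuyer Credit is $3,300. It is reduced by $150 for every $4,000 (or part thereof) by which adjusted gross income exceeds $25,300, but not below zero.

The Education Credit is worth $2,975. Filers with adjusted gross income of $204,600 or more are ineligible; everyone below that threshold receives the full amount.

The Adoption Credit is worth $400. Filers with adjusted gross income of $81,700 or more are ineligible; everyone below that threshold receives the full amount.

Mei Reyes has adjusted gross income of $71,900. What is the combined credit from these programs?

Child Care Credit: $71,900 is $1,200 into a $15,000 phase-out range, leaving 13,800/15,000 of the credit: $750 × 13,800/15,000 = $690.
First-Time Homebuyer Credit: income exceeds $25,300 by $46,600, which is 12 full-or-partial $4,000 increments; reduction = 12 × $150 = $1,800, leaving $1,500.
Education Credit: $71,900 is below the $204,600 cutoff, so the full $2,975 applies.
Adoption Credit: $71,900 is below the $81,700 cutoff, so the full $400 applies.
Total: $690 + $1,500 + $2,975 + $400 = $5,565.

$5,565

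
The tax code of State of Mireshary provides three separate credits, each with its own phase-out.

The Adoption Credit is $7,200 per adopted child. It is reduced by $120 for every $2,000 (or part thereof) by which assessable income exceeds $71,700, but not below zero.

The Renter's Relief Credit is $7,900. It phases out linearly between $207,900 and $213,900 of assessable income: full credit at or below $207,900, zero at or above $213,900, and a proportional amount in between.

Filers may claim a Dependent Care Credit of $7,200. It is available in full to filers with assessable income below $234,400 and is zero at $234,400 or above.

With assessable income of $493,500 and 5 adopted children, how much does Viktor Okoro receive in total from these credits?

Adoption Credit: base = 5 × $7,200 = $36,000. income exceeds $71,700 by $421,800, which is 211 full-or-partial $2,000 increments; reduction = 211 × $120 = $25,320, leaving $10,680.
Renter's Relief Credit: $493,500 is at or above $213,900, so the credit is $0.
Dependent Care Credit: $493,500 meets or exceeds the $234,400 cutoff, so the credit is $0.
Total: $10,680 + $0 + $0 = $10,680.

$10,680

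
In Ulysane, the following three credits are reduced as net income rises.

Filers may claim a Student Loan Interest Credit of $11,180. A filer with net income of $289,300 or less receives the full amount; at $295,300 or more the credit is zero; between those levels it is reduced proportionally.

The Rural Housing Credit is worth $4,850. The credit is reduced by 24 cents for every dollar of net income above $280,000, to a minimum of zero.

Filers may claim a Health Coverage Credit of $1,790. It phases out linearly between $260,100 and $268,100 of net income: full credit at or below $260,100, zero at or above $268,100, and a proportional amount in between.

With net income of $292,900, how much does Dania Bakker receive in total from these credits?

Student Loan Interest Credit: $292,900 is $3,600 into a $6,000 phase-out range, leaving 2,400/6,000 of the credit: $11,180 × 2,400/6,000 = $4,472.
Rural Housing Credit: 24% of the $12,900 excess over $280,000 is $3,096; credit = $4,850 − $3,096 = $1,754.
Health Coverage Credit: $292,900 is at or above $268,100, so the credit is $0.
Total: $4,472 + $1,754 + $0 = $6,226.

$6,226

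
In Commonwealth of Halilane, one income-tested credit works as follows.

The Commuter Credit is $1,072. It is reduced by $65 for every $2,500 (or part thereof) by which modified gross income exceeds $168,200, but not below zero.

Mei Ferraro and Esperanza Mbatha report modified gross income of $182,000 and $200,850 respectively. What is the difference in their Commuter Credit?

$520

Mei ($182,000): Commuter Credit: income exceeds $168,200 by $13,800, which is 6 full-or-partial $2,500 increments; reduction = 6 × $65 = $390, leaving $682.
Esperanza ($200,850): Commuter Credit: income exceeds $168,200 by $32,650, which is 14 full-or-partial $2,500 increments; reduction = 14 × $65 = $910, leaving $162.
Difference: |$682 − $162| = $520.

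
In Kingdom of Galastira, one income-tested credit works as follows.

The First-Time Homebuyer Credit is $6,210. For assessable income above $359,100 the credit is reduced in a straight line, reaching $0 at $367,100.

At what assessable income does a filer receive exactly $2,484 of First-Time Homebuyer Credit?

$2,484 is 2,484/6,210 of the full $6,210, so 3,726/6,210 of the $8,000 range has been used: income = $359,100 + $8,000 × 3,726/6,210 = $363,900.

$363,900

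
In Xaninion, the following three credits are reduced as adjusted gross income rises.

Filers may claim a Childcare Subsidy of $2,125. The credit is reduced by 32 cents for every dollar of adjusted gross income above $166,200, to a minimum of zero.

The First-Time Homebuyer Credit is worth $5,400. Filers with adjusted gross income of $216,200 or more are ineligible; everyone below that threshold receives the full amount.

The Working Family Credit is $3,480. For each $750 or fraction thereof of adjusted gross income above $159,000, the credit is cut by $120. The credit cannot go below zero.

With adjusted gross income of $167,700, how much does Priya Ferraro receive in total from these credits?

Childcare Subsidy: 32% of the $1,500 excess over $166,200 is $480; credit = $2,125 − $480 = $1,645.
First-Time Homebuyer Credit: $167,700 is below the $216,200 cutoff, so the full $5,400 applies.
Working Family Credit: income exceeds $159,000 by $8,700, which is 12 full-or-partial $750 increments; reduction = 12 × $120 = $1,440, leaving $2,040.
Total: $1,645 + $5,400 + $2,040 = $9,085.

$9,085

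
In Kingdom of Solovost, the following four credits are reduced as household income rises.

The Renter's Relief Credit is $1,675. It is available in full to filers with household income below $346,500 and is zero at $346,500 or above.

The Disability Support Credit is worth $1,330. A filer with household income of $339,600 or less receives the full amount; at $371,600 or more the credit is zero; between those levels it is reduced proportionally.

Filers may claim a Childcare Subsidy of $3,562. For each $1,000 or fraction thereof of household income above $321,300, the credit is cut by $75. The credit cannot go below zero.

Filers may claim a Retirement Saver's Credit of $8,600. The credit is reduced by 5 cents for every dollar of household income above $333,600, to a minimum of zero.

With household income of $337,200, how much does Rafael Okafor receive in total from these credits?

$13,787

Renter's Relief Credit: $337,200 is below the $346,500 cutoff, so the full $1,675 applies.
Disability Support Credit: $337,200 is at or below the $339,600 threshold, so the full $1,330 applies.
Childcare Subsidy: income exceeds $321,300 by $15,900, which is 16 full-or-partial $1,000 increments; reduction = 16 × $75 = $1,200, leaving $2,362.
Retirement Saver's Credit: 5% of the $3,600 excess over $333,600 is $180; credit = $8,600 − $180 = $8,420.
Total: $1,675 + $1,330 + $2,362 + $8,420 = $13,787.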